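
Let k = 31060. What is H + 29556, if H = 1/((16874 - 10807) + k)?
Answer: 1097325613/37127 ≈ 29556.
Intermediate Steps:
H = 1/37127 (H = 1/((16874 - 10807) + 31060) = 1/(6067 + 31060) = 1/37127 ≈ 2.6935e-5)
H + 29556 = 1/37127 + 29556 = 1097325613/37127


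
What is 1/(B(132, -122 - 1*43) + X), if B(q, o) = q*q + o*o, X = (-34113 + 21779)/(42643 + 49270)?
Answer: 91913/4103811203 ≈ 2.2397e-5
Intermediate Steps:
X = -12334/91913 ≈ -0.13419
B(q, o) = o² + q² (B(q, o) = q² + o² = o² + q²)
1/(B(132, -122 - 1*43) + X) = 1/(((-122 - 1*43)² + 132²) - 12334/91913) = 1/(((-122 - 43)² + 17424) - 12334/91913) = 1/(((-165)² + 17424) - 12334/91913) = 1/((27225 + 17424) - 12334/91913) = 1/(44649 - 12334/91913) = 1/(4103811203/91913) = 91913/4103811203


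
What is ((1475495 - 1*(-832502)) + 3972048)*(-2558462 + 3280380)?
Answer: 4533677526310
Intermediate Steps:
((1475495 - 1*(-832502)) + 3972048)*(-2558462 + 3280380) = ((1475495 + 832502) + 3972048)*721918 = (2307997 + 3972048)*721918 = 6280045*721918 = 4533677526310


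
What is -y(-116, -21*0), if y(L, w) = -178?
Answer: 178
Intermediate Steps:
-y(-116, -21*0) = -1*(-178) = 178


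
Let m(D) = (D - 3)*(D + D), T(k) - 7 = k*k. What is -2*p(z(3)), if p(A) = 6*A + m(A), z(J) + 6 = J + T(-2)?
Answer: -256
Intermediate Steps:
T(k) = 7 + k² (T(k) = 7 + k*k = 7 + k²)
m(D) = 2*D*(-3 + D) (m(D) = (-3 + D)*(2*D) = 2*D*(-3 + D))
z(J) = 5 + J (z(J) = -6 + (J + (7 + (-2)²)) = -6 + (J + (7 + 4)) = -6 + (J + 11) = -6 + (11 + J) = 5 + J)
p(A) = 6*A + 2*A*(-3 + A)
-2*p(z(3)) = -4*(5 + 3)² = -4*8² = -4*64 = -2*128 = -256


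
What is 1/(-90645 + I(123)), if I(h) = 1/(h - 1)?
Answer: -122/11058689 ≈ -1.1032e-5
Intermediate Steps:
I(h) = 1/(-1 + h)
1/(-90645 + I(123)) = 1/(-90645 + 1/(-1 + 123)) = 1/(-90645 + 1/122) = 1/(-11058689/122) = -122/11058689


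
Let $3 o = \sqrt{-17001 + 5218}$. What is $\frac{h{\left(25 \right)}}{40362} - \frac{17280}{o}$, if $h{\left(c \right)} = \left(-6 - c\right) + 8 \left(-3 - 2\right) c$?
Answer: $- \frac{1031}{40362} + \frac{51840 i \sqrt{11783}}{11783} \approx -0.025544 + 477.57 i$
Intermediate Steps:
$o = \frac{i \sqrt{11783}}{3}$ ($o = \frac{\sqrt{-17001 + 5218}}{3} = \frac{\sqrt{-11783}}{3} = \frac{i \sqrt{11783}}{3} \approx 36.183 i$)
$h{\left(c \right)} = -6 - 41 c$ ($h{\left(c \right)} = \left(-6 - c\right) + 8 \left(- 5 c\right) = \left(-6 - c\right) - 40 c = -6 - 41 c$)
$\frac{h{\left(25 \right)}}{40362} - \frac{17280}{o} = \frac{-6 - 1025}{40362} - \frac{17280}{\frac{1}{3} i \sqrt{11783}} = \left(-6 - 1025\right) \frac{1}{40362} - 17280 \left(- \frac{3 i \sqrt{11783}}{11783}\right) = \left(-1031\right) \frac{1}{40362} + \frac{51840 i \sqrt{11783}}{11783} = - \frac{1031}{40362} + \frac{51840 i \sqrt{11783}}{11783}$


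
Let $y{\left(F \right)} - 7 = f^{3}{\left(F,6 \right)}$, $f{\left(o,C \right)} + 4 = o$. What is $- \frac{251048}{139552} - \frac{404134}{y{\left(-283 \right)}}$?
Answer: $- \frac{66945505}{37570549} \approx -1.7819$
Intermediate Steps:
$f{\left(o,C \right)} = -4 + o$
$y{\left(F \right)} = 7 + \left(-4 + F\right)^{3}$
$- \frac{251048}{139552} - \frac{404134}{y{\left(-283 \right)}} = - \frac{251048}{139552} - \frac{404134}{7 + \left(-4 - 283\right)^{3}} = \left(-251048\right) \frac{1}{139552} - \frac{404134}{7 + \left(-287\right)^{3}} = - \frac{4483}{2492} - \frac{404134}{7 - 23639903} = - \frac{4483}{2492} - \frac{404134}{-23639896} = - \frac{4483}{2492} - - \frac{202067}{11819948} = - \frac{4483}{2492} + \frac{202067}{11819948} = - \frac{66945505}{37570549}$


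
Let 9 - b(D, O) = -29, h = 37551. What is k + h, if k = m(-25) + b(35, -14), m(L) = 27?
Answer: 37616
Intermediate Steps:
b(D, O) = 38 (b(D, O) = 9 - 1*(-29) = 9 + 29 = 38)
k = 65 (k = 27 + 38 = 65)
k + h = 65 + 37551 = 37616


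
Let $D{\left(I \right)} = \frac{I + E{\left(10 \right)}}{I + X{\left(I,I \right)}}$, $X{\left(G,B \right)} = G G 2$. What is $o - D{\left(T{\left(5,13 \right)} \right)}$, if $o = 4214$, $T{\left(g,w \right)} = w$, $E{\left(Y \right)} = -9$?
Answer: $\frac{1479110}{351} \approx 4214.0$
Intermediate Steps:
$X{\left(G,B \right)} = 2 G^{2}$ ($X{\left(G,B \right)} = G^{2} \cdot 2 = 2 G^{2}$)
$D{\left(I \right)} = \frac{-9 + I}{I + 2 I^{2}}$ ($D{\left(I \right)} = \frac{I - 9}{I + 2 I^{2}} = \frac{-9 + I}{I + 2 I^{2}}$)
$o - D{\left(T{\left(5,13 \right)} \right)} = 4214 - \frac{-9 + 13}{13 \left(1 + 2 \cdot 13\right)} = 4214 - \frac{1}{13} \frac{1}{1 + 26} \cdot 4 = 4214 - \frac{1}{13} \cdot \frac{1}{27} \cdot 4 = 4214 - \frac{4}{351} = \frac{1479110}{351}$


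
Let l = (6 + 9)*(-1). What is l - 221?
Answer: -236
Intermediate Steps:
l = -15 (l = 15*(-1) = -15)
l - 221 = -15 - 221 = -236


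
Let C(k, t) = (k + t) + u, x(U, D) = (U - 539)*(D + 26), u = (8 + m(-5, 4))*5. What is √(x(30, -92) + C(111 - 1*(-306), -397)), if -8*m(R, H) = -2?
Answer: √134621/2 ≈ 183.45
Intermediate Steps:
m(R, H) = ¼ (m(R, H) = -⅛*(-2) = ¼)
u = 165/4 (u = (8 + ¼)*5 = (33/4)*5 = 165/4 ≈ 41.250)
x(U, D) = (-539 + U)*(26 + D)
C(k, t) = 165/4 + k + t (C(k, t) = (k + t) + 165/4 = 165/4 + k + t)
√(x(30, -92) + C(111 - 1*(-306), -397)) = √((-14014 - 539*(-92) + 26*30 - 92*30) + (165/4 + (111 - 1*(-306)) - 397)) = √((-14014 + 49588 + 780 - 2760) + (165/4 + (111 + 306) - 397)) = √(33594 + (165/4 + 417 - 397)) = √(33594 + 245/4) = √(134621/4) = √134621/2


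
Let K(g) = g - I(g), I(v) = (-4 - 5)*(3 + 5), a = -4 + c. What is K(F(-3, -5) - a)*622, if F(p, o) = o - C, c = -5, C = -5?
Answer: 50382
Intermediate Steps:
F(p, o) = 5 + o (F(p, o) = o - 1*(-5) = o + 5 = 5 + o)
a = -9 (a = -4 - 5 = -9)
I(v) = -72 (I(v) = -9*8 = -72)
K(g) = 72 + g (K(g) = g - 1*(-72) = g + 72 = 72 + g)
K(F(-3, -5) - a)*622 = (72 + ((5 - 5) - 1*(-9)))*622 = (72 + (0 + 9))*622 = (72 + 9)*622 = 81*622 = 50382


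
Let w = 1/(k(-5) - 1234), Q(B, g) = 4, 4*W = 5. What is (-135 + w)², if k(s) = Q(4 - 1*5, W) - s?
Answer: 27349221376/1500625 ≈ 18225.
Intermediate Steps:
W = 5/4 (W = (¼)*5 = 5/4 ≈ 1.2500)
k(s) = 4 - s
w = -1/1225 (w = 1/((4 - 1*(-5)) - 1234) = 1/((4 + 5) - 1234) = 1/(9 - 1234) = 1/(-1225) = -1/1225 ≈ -0.00081633)
(-135 + w)² = (-135 - 1/1225)² = (-165376/1225)² = 27349221376/1500625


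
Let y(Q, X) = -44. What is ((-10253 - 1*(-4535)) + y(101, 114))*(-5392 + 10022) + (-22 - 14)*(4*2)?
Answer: -26678348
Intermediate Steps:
((-10253 - 1*(-4535)) + y(101, 114))*(-5392 + 10022) + (-22 - 14)*(4*2) = ((-10253 - 1*(-4535)) - 44)*(-5392 + 10022) + (-22 - 14)*(4*2) = ((-10253 + 4535) - 44)*4630 - 36*8 = (-5718 - 44)*4630 - 288 = -5762*4630 - 288 = -26678060 - 288 = -26678348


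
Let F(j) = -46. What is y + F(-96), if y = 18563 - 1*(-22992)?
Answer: 41509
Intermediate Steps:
y = 41555 (y = 18563 + 22992 = 41555)
y + F(-96) = 41555 - 46 = 41509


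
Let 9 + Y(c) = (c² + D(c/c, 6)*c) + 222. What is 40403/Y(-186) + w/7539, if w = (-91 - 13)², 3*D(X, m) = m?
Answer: 225689603/86540181 ≈ 2.6079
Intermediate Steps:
D(X, m) = m/3
Y(c) = 213 + c² + 2*c (Y(c) = -9 + ((c² + ((⅓)*6)*c) + 222) = -9 + ((c² + 2*c) + 222) = -9 + (222 + c² + 2*c) = 213 + c² + 2*c)
w = 10816 (w = (-104)² = 10816)
40403/Y(-186) + w/7539 = 40403/(213 + (-186)² + 2*(-186)) + 10816/7539 = 40403/(213 + 34596 - 372) + 10816*(1/7539) = 40403/34437 + 10816/7539 = 225689603/86540181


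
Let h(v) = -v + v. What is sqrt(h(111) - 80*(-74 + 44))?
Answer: 20*sqrt(6) ≈ 48.990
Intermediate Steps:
h(v) = 0
sqrt(h(111) - 80*(-74 + 44)) = sqrt(0 - 80*(-74 + 44)) = sqrt(0 - 80*(-30)) = sqrt(0 + 2400) = sqrt(2400) = 20*sqrt(6)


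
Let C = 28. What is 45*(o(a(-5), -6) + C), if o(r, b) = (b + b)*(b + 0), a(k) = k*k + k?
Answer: 4500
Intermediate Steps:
a(k) = k + k**2 (a(k) = k**2 + k = k + k**2)
o(r, b) = 2*b**2 (o(r, b) = (2*b)*b = 2*b**2)
45*(o(a(-5), -6) + C) = 45*(2*(-6)**2 + 28) = 45*(2*36 + 28) = 45*(72 + 28) = 45*100 = 4500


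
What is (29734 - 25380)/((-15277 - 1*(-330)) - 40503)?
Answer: -2177/27725 ≈ -0.078521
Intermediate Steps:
(29734 - 25380)/((-15277 - 1*(-330)) - 40503) = 4354/((-15277 + 330) - 40503) = 4354/(-14947 - 40503) = 4354/(-55450) = 4354*(-1/55450) = -2177/27725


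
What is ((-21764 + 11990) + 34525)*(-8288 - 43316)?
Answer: -1277250604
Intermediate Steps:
((-21764 + 11990) + 34525)*(-8288 - 43316) = (-9774 + 34525)*(-51604) = 24751*(-51604) = -1277250604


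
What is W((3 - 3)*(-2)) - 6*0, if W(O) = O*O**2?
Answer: 0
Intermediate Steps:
W(O) = O**3
W((3 - 3)*(-2)) - 6*0 = ((3 - 3)*(-2))**3 - 6*0 = (0*(-2))**3 + 0 = 0**3 + 0 = 0 + 0 = 0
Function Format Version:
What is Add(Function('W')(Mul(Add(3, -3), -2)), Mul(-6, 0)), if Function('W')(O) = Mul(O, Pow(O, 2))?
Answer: 0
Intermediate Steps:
Function('W')(O) = Pow(O, 3)
Add(Function('W')(Mul(Add(3, -3), -2)), Mul(-6, 0)) = Add(Pow(Mul(Add(3, -3), -2), 3), Mul(-6, 0)) = Add(Pow(Mul(0, -2), 3), 0) = Add(Pow(0, 3), 0) = Add(0, 0) = 0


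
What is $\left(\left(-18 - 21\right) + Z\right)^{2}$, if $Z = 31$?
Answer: $64$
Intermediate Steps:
$\left(\left(-18 - 21\right) + Z\right)^{2} = \left(\left(-18 - 21\right) + 31\right)^{2} = \left(-39 + 31\right)^{2} = \left(-8\right)^{2} = 64$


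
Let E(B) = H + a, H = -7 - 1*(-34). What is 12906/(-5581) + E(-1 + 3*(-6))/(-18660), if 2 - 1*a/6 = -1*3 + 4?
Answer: -80336711/34713820 ≈ -2.3143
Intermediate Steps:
a = 6 (a = 12 - 6*(-1*3 + 4) = 12 - 6*(-3 + 4) = 12 - 6*1 = 12 - 6 = 6)
H = 27 (H = -7 + 34 = 27)
E(B) = 33 (E(B) = 27 + 6 = 33)
12906/(-5581) + E(-1 + 3*(-6))/(-18660) = 12906/(-5581) + 33/(-18660) = 12906*(-1/5581) + 33*(-1/18660) = -12906/5581 - 11/6220 = -80336711/34713820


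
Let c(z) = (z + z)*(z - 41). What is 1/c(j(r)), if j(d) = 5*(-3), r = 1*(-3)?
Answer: 1/1680 ≈ 0.00059524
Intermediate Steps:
r = -3
j(d) = -15
c(z) = 2*z*(-41 + z) (c(z) = (2*z)*(-41 + z) = 2*z*(-41 + z))
1/c(j(r)) = 1/(2*(-15)*(-41 - 15)) = 1/(2*(-15)*(-56)) = 1/1680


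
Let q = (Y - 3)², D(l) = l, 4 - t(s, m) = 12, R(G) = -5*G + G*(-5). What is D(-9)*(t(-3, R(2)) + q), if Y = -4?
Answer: -369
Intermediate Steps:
R(G) = -10*G (R(G) = -5*G - 5*G = -10*G)
t(s, m) = -8 (t(s, m) = 4 - 1*12 = 4 - 12 = -8)
q = 49 (q = (-4 - 3)² = (-7)² = 49)
D(-9)*(t(-3, R(2)) + q) = -9*(-8 + 49) = -9*41 = -369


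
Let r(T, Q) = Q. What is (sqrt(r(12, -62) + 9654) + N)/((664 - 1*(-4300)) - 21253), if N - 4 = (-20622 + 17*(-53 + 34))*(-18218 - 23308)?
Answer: -4859006/91 - 2*sqrt(2398)/16289 ≈ -53396.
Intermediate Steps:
N = 869762074 (N = 4 + (-20622 + 17*(-53 + 34))*(-18218 - 23308) = 4 + (-20622 + 17*(-19))*(-41526) = 4 + (-20622 - 323)*(-41526) = 4 - 20945*(-41526) = 4 + 869762070 = 869762074)
(sqrt(r(12, -62) + 9654) + N)/((664 - 1*(-4300)) - 21253) = (sqrt(-62 + 9654) + 869762074)/((664 - 1*(-4300)) - 21253) = (sqrt(9592) + 869762074)/((664 + 4300) - 21253) = (2*sqrt(2398) + 869762074)/(4964 - 21253) = (869762074 + 2*sqrt(2398))/(-16289) = (869762074 + 2*sqrt(2398))*(-1/16289) = -4859006/91 - 2*sqrt(2398)/16289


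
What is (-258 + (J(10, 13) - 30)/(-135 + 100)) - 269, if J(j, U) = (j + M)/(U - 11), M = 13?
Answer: -36853/70 ≈ -526.47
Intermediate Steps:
J(j, U) = (13 + j)/(-11 + U) (J(j, U) = (j + 13)/(U - 11) = (13 + j)/(-11 + U))
(-258 + (J(10, 13) - 30)/(-135 + 100)) - 269 = (-258 + ((13 + 10)/(-11 + 13) - 30)/(-135 + 100)) - 269 = (-258 + (23/2 - 30)/(-35)) - 269 = (-258 + ((1/2)*23 - 30)*(-1/35)) - 269 = (-258 + (23/2 - 30)*(-1/35)) - 269 = (-258 - 37/2*(-1/35)) - 269 = (-258 + 37/70) - 269 = -18023/70 - 269 = -36853/70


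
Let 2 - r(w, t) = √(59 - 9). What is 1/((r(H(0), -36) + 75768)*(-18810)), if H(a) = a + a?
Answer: -7577/10798995650850 - √2/21597991301700 ≈ -7.0170e-10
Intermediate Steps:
H(a) = 2*a
r(w, t) = 2 - 5*√2 (r(w, t) = 2 - √(59 - 9) = 2 - √50 = 2 - 5*√2)
1/((r(H(0), -36) + 75768)*(-18810)) = 1/(((2 - 5*√2) + 75768)*(-18810)) = -1/18810/(75770 - 5*√2) = -1/(18810*(75770 - 5*√2))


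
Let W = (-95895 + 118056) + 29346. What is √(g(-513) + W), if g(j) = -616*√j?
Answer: √(51507 - 1848*I*√57) ≈ 228.99 - 30.465*I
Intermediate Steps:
W = 51507 (W = 22161 + 29346 = 51507)
√(g(-513) + W) = √(-1848*I*√57 + 51507) = √(51507 - 1848*I*√57)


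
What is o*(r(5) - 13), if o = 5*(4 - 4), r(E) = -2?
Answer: 0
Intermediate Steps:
o = 0 (o = 5*0 = 0)
o*(r(5) - 13) = 0*(-2 - 13) = 0*(-15) = 0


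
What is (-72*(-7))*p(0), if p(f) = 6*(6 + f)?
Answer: 18144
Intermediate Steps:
p(f) = 36 + 6*f
(-72*(-7))*p(0) = (-72*(-7))*(36 + 6*0) = (-36*(-14))*(36 + 0) = 504*36 = 18144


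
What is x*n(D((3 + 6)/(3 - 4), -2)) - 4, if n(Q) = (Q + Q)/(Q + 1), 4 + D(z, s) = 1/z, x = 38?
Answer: 675/7 ≈ 96.429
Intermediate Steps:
D(z, s) = -4 + 1/z
n(Q) = 2*Q/(1 + Q) (n(Q) = (2*Q)/(1 + Q) = 2*Q/(1 + Q))
x*n(D((3 + 6)/(3 - 4), -2)) - 4 = 38*(2*(-4 + 1/((3 + 6)/(3 - 4)))/(1 + (-4 + 1/((3 + 6)/(3 - 4))))) - 4 = 38*(2*(-4 + 1/(9/(-1)))/(1 + (-4 + 1/(9/(-1))))) - 4 = 38*(2*(-4 + 1/(9*(-1)))/(1 + (-4 + 1/(9*(-1))))) - 4 = 38*(2*(-4 + 1/(-9))/(1 + (-4 + 1/(-9)))) - 4 = 38*(2*(-4 - ⅑)/(1 + (-4 - ⅑))) - 4 = 38*(2*(-37/9)/(1 - 37/9)) - 4 = 38*(2*(-37/9)/(-28/9)) - 4 = 38*(2*(-37/9)*(-9/28)) - 4 = 38*(37/14) - 4 = 703/7 - 4 = 675/7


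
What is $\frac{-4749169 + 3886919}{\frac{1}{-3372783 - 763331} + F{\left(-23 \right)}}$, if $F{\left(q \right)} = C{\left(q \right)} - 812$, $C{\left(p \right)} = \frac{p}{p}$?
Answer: $\frac{713272859300}{670877691} \approx 1063.2$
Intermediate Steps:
$C{\left(p \right)} = 1$
$F{\left(q \right)} = -811$ ($F{\left(q \right)} = 1 - 812 = -811$)
$\frac{-4749169 + 3886919}{\frac{1}{-3372783 - 763331} + F{\left(-23 \right)}} = \frac{-4749169 + 3886919}{\frac{1}{-3372783 - 763331} - 811} = - \frac{862250}{\frac{1}{-4136114} - 811} = - \frac{862250}{- \frac{1}{4136114} - 811} = - \frac{862250}{- \frac{3354388455}{4136114}} = \left(-862250\right) \left(- \frac{4136114}{3354388455}\right) = \frac{713272859300}{670877691}$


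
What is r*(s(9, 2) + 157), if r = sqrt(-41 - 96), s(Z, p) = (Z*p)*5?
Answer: 247*I*sqrt(137) ≈ 2891.1*I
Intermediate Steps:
s(Z, p) = 5*Z*p
r = I*sqrt(137) (r = sqrt(-137) = I*sqrt(137) ≈ 11.705*I)
r*(s(9, 2) + 157) = (I*sqrt(137))*(5*9*2 + 157) = (I*sqrt(137))*(90 + 157) = (I*sqrt(137))*247 = 247*I*sqrt(137)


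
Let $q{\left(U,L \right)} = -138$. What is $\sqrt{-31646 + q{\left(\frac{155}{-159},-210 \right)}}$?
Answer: $2 i \sqrt{7946} \approx 178.28 i$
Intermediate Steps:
$\sqrt{-31646 + q{\left(\frac{155}{-159},-210 \right)}} = \sqrt{-31646 - 138} = \sqrt{-31784} = 2 i \sqrt{7946}$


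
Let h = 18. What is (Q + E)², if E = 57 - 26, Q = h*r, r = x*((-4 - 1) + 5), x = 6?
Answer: 961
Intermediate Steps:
r = 0 (r = 6*((-4 - 1) + 5) = 6*(-5 + 5) = 6*0 = 0)
Q = 0 (Q = 18*0 = 0)
E = 31
(Q + E)² = (0 + 31)² = 31² = 961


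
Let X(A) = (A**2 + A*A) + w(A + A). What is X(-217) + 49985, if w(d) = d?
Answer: 143729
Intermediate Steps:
X(A) = 2*A + 2*A**2 (X(A) = (A**2 + A*A) + (A + A) = (A**2 + A**2) + 2*A = 2*A**2 + 2*A = 2*A + 2*A**2)
X(-217) + 49985 = 2*(-217)*(1 - 217) + 49985 = 2*(-217)*(-216) + 49985 = 93744 + 49985 = 143729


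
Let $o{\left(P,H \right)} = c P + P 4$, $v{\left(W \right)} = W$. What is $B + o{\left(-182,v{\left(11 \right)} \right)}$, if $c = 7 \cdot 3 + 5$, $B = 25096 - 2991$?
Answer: $16645$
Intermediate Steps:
$B = 22105$ ($B = 25096 - 2991 = 22105$)
$c = 26$ ($c = 21 + 5 = 26$)
$o{\left(P,H \right)} = 30 P$ ($o{\left(P,H \right)} = 26 P + P 4 = 26 P + 4 P = 30 P$)
$B + o{\left(-182,v{\left(11 \right)} \right)} = 22105 + 30 \left(-182\right) = 22105 - 5460 = 16645$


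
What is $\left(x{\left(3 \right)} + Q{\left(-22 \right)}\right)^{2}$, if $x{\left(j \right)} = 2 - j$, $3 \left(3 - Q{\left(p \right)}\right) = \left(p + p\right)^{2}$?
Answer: $\frac{3724900}{9} \approx 4.1388 \cdot 10^{5}$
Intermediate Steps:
$Q{\left(p \right)} = 3 - \frac{4 p^{2}}{3}$ ($Q{\left(p \right)} = 3 - \frac{\left(p + p\right)^{2}}{3} = 3 - \frac{\left(2 p\right)^{2}}{3} = 3 - \frac{4 p^{2}}{3}$)
$\left(x{\left(3 \right)} + Q{\left(-22 \right)}\right)^{2} = \left(\left(2 - 3\right) + \left(3 - \frac{4 \left(-22\right)^{2}}{3}\right)\right)^{2} = \left(\left(2 - 3\right) + \left(3 - \frac{1936}{3}\right)\right)^{2} = \left(-1 + \left(3 - \frac{1936}{3}\right)\right)^{2} = \left(-1 - \frac{1927}{3}\right)^{2} = \left(- \frac{1930}{3}\right)^{2} = \frac{3724900}{9}$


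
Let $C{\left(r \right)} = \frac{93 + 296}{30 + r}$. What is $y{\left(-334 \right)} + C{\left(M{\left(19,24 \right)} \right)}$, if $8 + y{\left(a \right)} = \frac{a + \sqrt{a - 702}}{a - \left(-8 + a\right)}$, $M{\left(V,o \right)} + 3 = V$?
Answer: $- \frac{3799}{92} + \frac{i \sqrt{259}}{4} \approx -41.293 + 4.0234 i$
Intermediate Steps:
$M{\left(V,o \right)} = -3 + V$
$C{\left(r \right)} = \frac{389}{30 + r}$
$y{\left(a \right)} = -8 + \frac{a}{8} + \frac{\sqrt{-702 + a}}{8}$ ($y{\left(a \right)} = -8 + \frac{a + \sqrt{a - 702}}{a - \left(-8 + a\right)} = -8 + \frac{a + \sqrt{-702 + a}}{8} = -8 + \left(a + \sqrt{-702 + a}\right) \frac{1}{8} = -8 + \left(\frac{a}{8} + \frac{\sqrt{-702 + a}}{8}\right) = -8 + \frac{a}{8} + \frac{\sqrt{-702 + a}}{8}$)
$y{\left(-334 \right)} + C{\left(M{\left(19,24 \right)} \right)} = \left(-8 + \frac{1}{8} \left(-334\right) + \frac{\sqrt{-702 - 334}}{8}\right) + \frac{389}{30 + \left(-3 + 19\right)} = \left(-8 - \frac{167}{4} + \frac{\sqrt{-1036}}{8}\right) + \frac{389}{30 + 16} = \left(-8 - \frac{167}{4} + \frac{2 i \sqrt{259}}{8}\right) + \frac{389}{46} = \left(-8 - \frac{167}{4} + \frac{i \sqrt{259}}{4}\right) + 389 \cdot \frac{1}{46} = \left(- \frac{199}{4} + \frac{i \sqrt{259}}{4}\right) + \frac{389}{46} = - \frac{3799}{92} + \frac{i \sqrt{259}}{4}$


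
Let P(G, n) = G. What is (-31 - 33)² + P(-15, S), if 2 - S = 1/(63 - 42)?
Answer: 4081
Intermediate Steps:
S = 41/21 (S = 2 - 1/(63 - 42) = 2 - 1/21 = 41/21 ≈ 1.9524)
(-31 - 33)² + P(-15, S) = (-31 - 33)² - 15 = (-64)² - 15 = 4096 - 15 = 4081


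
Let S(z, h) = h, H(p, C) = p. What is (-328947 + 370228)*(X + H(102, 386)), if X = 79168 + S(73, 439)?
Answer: 3290467229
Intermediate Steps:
X = 79607 (X = 79168 + 439 = 79607)
(-328947 + 370228)*(X + H(102, 386)) = (-328947 + 370228)*(79607 + 102) = 41281*79709 = 3290467229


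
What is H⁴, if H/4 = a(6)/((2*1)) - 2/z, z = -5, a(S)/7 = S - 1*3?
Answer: 2258530576/625 ≈ 3.6136e+6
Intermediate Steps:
a(S) = -21 + 7*S (a(S) = 7*(S - 1*3) = 7*(S - 3) = 7*(-3 + S) = -21 + 7*S)
H = 218/5 (H = 4*((-21 + 7*6)/((2*1)) - 2/(-5)) = 4*((-21 + 42)/2 - 2*(-⅕)) = 4*(21*(½) + ⅖) = 4*(21/2 + ⅖) = 4*(109/10) = 218/5 ≈ 43.600)
H⁴ = (218/5)⁴ = 2258530576/625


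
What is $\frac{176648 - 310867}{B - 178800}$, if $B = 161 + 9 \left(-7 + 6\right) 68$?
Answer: $\frac{134219}{179251} \approx 0.74878$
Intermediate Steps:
$B = -451$ ($B = 161 + 9 \left(-1\right) 68 = 161 - 612 = -451$)
$\frac{176648 - 310867}{B - 178800} = \frac{176648 - 310867}{-451 - 178800} = - \frac{134219}{-179251} = \left(-134219\right) \left(- \frac{1}{179251}\right) = \frac{134219}{179251}$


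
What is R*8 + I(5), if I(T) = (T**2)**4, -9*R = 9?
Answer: 390617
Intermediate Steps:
R = -1 (R = -1/9*9 = -1)
I(T) = T**8
R*8 + I(5) = -1*8 + 5**8 = -8 + 390625 = 390617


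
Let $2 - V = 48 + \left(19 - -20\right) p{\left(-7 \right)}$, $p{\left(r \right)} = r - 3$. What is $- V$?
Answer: $-344$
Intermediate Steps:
$p{\left(r \right)} = -3 + r$ ($p{\left(r \right)} = r - 3 = -3 + r$)
$V = 344$ ($V = 2 - \left(48 + \left(19 - -20\right) \left(-3 - 7\right)\right) = 2 - \left(48 + \left(19 + 20\right) \left(-10\right)\right) = 2 - \left(48 + 39 \left(-10\right)\right) = 2 - \left(48 - 390\right) = 2 - -342 = 2 + 342 = 344$)
$- V = \left(-1\right) 344 = -344$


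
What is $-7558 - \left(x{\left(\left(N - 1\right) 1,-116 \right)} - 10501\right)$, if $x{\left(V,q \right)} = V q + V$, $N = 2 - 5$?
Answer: $2483$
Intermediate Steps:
$N = -3$ ($N = 2 - 5 = -3$)
$x{\left(V,q \right)} = V + V q$
$-7558 - \left(x{\left(\left(N - 1\right) 1,-116 \right)} - 10501\right) = -7558 - \left(\left(-3 - 1\right) 1 \left(1 - 116\right) - 10501\right) = -7558 - \left(\left(-4\right) 1 \left(-115\right) - 10501\right) = -7558 - \left(\left(-4\right) \left(-115\right) - 10501\right) = -7558 - \left(460 - 10501\right) = -7558 - -10041 = -7558 + 10041 = 2483$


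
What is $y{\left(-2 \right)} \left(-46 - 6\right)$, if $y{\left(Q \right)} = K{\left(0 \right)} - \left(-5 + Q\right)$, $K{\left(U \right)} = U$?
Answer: $-364$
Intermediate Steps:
$y{\left(Q \right)} = 5 - Q$ ($y{\left(Q \right)} = 0 - \left(-5 + Q\right) = 5 - Q$)
$y{\left(-2 \right)} \left(-46 - 6\right) = \left(5 - -2\right) \left(-46 - 6\right) = \left(5 + 2\right) \left(-52\right) = 7 \left(-52\right) = -364$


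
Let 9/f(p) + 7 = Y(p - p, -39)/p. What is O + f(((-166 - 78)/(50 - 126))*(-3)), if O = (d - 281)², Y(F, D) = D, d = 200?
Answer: 131159/20 ≈ 6558.0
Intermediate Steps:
O = 6561 (O = (200 - 281)² = (-81)² = 6561)
f(p) = 9/(-7 - 39/p)
O + f(((-166 - 78)/(50 - 126))*(-3)) = 6561 - 9*((-166 - 78)/(50 - 126))*(-3)/(39 + 7*(((-166 - 78)/(50 - 126))*(-3))) = 6561 - 9*-244/(-76)*(-3)/(39 + 7*(-244/(-76)*(-3))) = 6561 - 9*-244*(-1/76)*(-3)/(39 + 7*(-244*(-1/76)*(-3))) = 6561 - 9*(61/19)*(-3)/(39 + 7*((61/19)*(-3))) = 6561 - 9*(-183/19)/(39 + 7*(-183/19)) = 6561 - 9*(-183/19)/(39 - 1281/19) = 6561 - 9*(-183/19)/(-540/19) = 6561 - 9*(-183/19)*(-19/540) = 6561 - 61/20 = 131159/20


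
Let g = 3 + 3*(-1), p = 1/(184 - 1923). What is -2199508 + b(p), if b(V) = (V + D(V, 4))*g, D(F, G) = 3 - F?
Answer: -2199508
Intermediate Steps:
p = -1/1739 (p = 1/(-1739) = -1/1739 ≈ -0.00057504)
g = 0 (g = 3 - 3 = 0)
b(V) = 0 (b(V) = (V + (3 - V))*0 = 3*0 = 0)
-2199508 + b(p) = -2199508 + 0 = -2199508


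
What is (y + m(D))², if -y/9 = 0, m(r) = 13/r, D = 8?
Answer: 169/64 ≈ 2.6406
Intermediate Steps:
y = 0 (y = -9*0 = 0)
(y + m(D))² = (0 + 13/8)² = (13/8)² = 169/64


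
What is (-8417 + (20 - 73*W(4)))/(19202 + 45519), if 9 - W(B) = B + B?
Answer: -8470/64721 ≈ -0.13087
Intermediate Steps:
W(B) = 9 - 2*B (W(B) = 9 - (B + B) = 9 - 2*B)
(-8417 + (20 - 73*W(4)))/(19202 + 45519) = (-8417 + (20 - 73*(9 - 2*4)))/(19202 + 45519) = (-8417 + (20 - 73*(9 - 8)))/64721 = (-8417 + (20 - 73*1))*(1/64721) = (-8417 + (20 - 73))*(1/64721) = (-8417 - 53)*(1/64721) = -8470*1/64721 = -8470/64721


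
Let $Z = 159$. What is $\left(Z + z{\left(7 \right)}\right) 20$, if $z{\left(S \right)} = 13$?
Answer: $3440$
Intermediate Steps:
$\left(Z + z{\left(7 \right)}\right) 20 = \left(159 + 13\right) 20 = 172 \cdot 20 = 3440$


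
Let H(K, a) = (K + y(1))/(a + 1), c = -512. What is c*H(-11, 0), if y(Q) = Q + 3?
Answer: 3584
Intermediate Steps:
y(Q) = 3 + Q
H(K, a) = (4 + K)/(1 + a) (H(K, a) = (K + (3 + 1))/(a + 1) = (K + 4)/(1 + a) = (4 + K)/(1 + a))
c*H(-11, 0) = -512*(4 - 11)/(1 + 0) = -512*(-7)/1 = -512*(-7) = 3584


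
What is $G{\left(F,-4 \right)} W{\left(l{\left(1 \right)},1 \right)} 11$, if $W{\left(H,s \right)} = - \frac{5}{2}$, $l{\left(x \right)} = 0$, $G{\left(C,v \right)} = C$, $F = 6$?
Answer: $-165$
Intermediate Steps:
$W{\left(H,s \right)} = - \frac{5}{2}$ ($W{\left(H,s \right)} = \left(-5\right) \frac{1}{2} = - \frac{5}{2}$)
$G{\left(F,-4 \right)} W{\left(l{\left(1 \right)},1 \right)} 11 = 6 \left(- \frac{5}{2}\right) 11 = \left(-15\right) 11 = -165$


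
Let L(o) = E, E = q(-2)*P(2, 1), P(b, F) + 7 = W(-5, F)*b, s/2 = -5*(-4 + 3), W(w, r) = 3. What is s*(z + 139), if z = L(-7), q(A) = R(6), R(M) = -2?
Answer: 1410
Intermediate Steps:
q(A) = -2
s = 10 (s = 2*(-5*(-4 + 3)) = 2*(-5*(-1)) = 2*5 = 10)
P(b, F) = -7 + 3*b
E = 2 (E = -2*(-7 + 3*2) = -2*(-7 + 6) = -2*(-1) = 2)
L(o) = 2
z = 2
s*(z + 139) = 10*(2 + 139) = 10*141 = 1410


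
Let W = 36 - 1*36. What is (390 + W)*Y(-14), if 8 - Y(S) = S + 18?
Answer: 1560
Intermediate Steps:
Y(S) = -10 - S (Y(S) = 8 - (S + 18) = 8 - (18 + S) = 8 + (-18 - S) = -10 - S)
W = 0 (W = 36 - 36 = 0)
(390 + W)*Y(-14) = (390 + 0)*(-10 - 1*(-14)) = 390*(-10 + 14) = 390*4 = 1560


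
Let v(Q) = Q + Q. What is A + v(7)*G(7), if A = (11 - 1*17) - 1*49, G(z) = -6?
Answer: -139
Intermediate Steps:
v(Q) = 2*Q
A = -55 (A = (11 - 17) - 49 = -6 - 49 = -55)
A + v(7)*G(7) = -55 + (2*7)*(-6) = -55 + 14*(-6) = -55 - 84 = -139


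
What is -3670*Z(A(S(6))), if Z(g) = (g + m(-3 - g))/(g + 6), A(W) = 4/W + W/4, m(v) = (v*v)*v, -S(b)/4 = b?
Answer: 10142045/18 ≈ 5.6345e+5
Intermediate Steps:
S(b) = -4*b
m(v) = v**3 (m(v) = v**2*v = v**3)
A(W) = 4/W + W/4 (A(W) = 4/W + W*(1/4) = 4/W + W/4)
Z(g) = (g + (-3 - g)**3)/(6 + g) (Z(g) = (g + (-3 - g)**3)/(g + 6) = (g + (-3 - g)**3)/(6 + g))
-3670*Z(A(S(6))) = -3670*((4/((-4*6)) + (-4*6)/4) - (3 + (4/((-4*6)) + (-4*6)/4))**3)/(6 + (4/((-4*6)) + (-4*6)/4)) = -3670*((4/(-24) + (1/4)*(-24)) - (3 + (4/(-24) + (1/4)*(-24)))**3)/(6 + (4/(-24) + (1/4)*(-24))) = -3670*((4*(-1/24) - 6) - (3 + (4*(-1/24) - 6))**3)/(6 + (4*(-1/24) - 6)) = -3670*((-1/6 - 6) - (3 + (-1/6 - 6))**3)/(6 + (-1/6 - 6)) = -3670*(-37/6 - (3 - 37/6)**3)/(6 - 37/6) = -3670*(-37/6 - (-19/6)**3)/(-1/6) = -(-22020)*(-37/6 - 1*(-6859/216)) = -(-22020)*(-37/6 + 6859/216) = -(-22020)*5527/216 = -3670*(-5527/36) = 10142045/18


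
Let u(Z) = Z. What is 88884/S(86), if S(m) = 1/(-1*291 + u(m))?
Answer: -18221220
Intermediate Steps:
S(m) = 1/(-291 + m) (S(m) = 1/(-1*291 + m) = 1/(-291 + m))
88884/S(86) = 88884/(1/(-291 + 86)) = 88884/(1/(-205)) = 88884/(-1/205) = 88884*(-205) = -18221220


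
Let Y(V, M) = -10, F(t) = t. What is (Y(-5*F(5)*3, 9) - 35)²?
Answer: 2025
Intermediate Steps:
(Y(-5*F(5)*3, 9) - 35)² = (-10 - 35)² = (-45)² = 2025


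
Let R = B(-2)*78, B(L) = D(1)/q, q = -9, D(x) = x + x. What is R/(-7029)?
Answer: 52/21087 ≈ 0.0024660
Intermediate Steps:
D(x) = 2*x
B(L) = -2/9 (B(L) = (2*1)/(-9) = 2*(-⅑) = -2/9)
R = -52/3 (R = -2/9*78 = -52/3 ≈ -17.333)
R/(-7029) = -52/3/(-7029) = -52/3*(-1/7029) = 52/21087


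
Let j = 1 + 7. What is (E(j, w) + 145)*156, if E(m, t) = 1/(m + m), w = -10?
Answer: 90519/4 ≈ 22630.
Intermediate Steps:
j = 8
E(m, t) = 1/(2*m)
(E(j, w) + 145)*156 = ((½)/8 + 145)*156 = ((½)*(⅛) + 145)*156 = (1/16 + 145)*156 = (2321/16)*156 = 90519/4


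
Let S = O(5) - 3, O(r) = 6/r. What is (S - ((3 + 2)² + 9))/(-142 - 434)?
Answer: 179/2880 ≈ 0.062153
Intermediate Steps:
S = -9/5 (S = 6/5 - 3 = -9/5 ≈ -1.8000)
(S - ((3 + 2)² + 9))/(-142 - 434) = (-9/5 - ((3 + 2)² + 9))/(-142 - 434) = (-9/5 - (5² + 9))/(-576) = (-9/5 - (25 + 9))*(-1/576) = (-9/5 - 1*34)*(-1/576) = (-9/5 - 34)*(-1/576) = -179/5*(-1/576) = 179/2880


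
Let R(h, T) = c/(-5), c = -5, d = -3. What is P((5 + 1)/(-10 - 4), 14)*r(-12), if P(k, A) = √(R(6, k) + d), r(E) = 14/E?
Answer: -7*I*√2/6 ≈ -1.6499*I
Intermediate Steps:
R(h, T) = 1 (R(h, T) = -5/(-5) = -5*(-⅕) = 1)
P(k, A) = I*√2 (P(k, A) = √(1 - 3) = √(-2) = I*√2)
P((5 + 1)/(-10 - 4), 14)*r(-12) = (I*√2)*(14/(-12)) = (I*√2)*(14*(-1/12)) = (I*√2)*(-7/6) = -7*I*√2/6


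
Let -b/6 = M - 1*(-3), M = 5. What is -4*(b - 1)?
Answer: 196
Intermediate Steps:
b = -48 (b = -6*(5 - 1*(-3)) = -6*(5 + 3) = -6*8 = -48)
-4*(b - 1) = -4*(-48 - 1) = -4*(-49) = 196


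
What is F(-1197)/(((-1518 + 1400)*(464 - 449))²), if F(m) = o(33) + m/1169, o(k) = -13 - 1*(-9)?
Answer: -839/523194300 ≈ -1.6036e-6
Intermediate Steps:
o(k) = -4 (o(k) = -13 + 9 = -4)
F(m) = -4 + m/1169
F(-1197)/(((-1518 + 1400)*(464 - 449))²) = (-4 + (1/1169)*(-1197))/(((-1518 + 1400)*(464 - 449))²) = (-4 - 171/167)/((-118*15)²) = -839/(167*((-1770)²)) = -839/167/3132900 = -839/167*1/3132900 = -839/523194300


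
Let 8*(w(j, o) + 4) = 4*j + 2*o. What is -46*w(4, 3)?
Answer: 115/2 ≈ 57.500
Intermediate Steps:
w(j, o) = -4 + j/2 + o/4 (w(j, o) = -4 + (4*j + 2*o)/8 = -4 + (2*o + 4*j)/8 = -4 + (j/2 + o/4) = -4 + j/2 + o/4)
-46*w(4, 3) = -46*(-4 + (½)*4 + (¼)*3) = -46*(-4 + 2 + ¾) = -46*(-5/4) = 115/2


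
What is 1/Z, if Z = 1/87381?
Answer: 87381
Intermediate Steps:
Z = 1/87381 ≈ 1.1444e-5
1/Z = 1/(1/87381) = 87381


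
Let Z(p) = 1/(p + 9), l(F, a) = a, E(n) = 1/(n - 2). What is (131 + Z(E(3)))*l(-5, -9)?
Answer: -11799/10 ≈ -1179.9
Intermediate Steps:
E(n) = 1/(-2 + n)
Z(p) = 1/(9 + p)
(131 + Z(E(3)))*l(-5, -9) = (131 + 1/(9 + 1/(-2 + 3)))*(-9) = (131 + 1/(9 + 1/1))*(-9) = (131 + 1/(9 + 1))*(-9) = (131 + 1/10)*(-9) = (131 + ⅒)*(-9) = (1311/10)*(-9) = -11799/10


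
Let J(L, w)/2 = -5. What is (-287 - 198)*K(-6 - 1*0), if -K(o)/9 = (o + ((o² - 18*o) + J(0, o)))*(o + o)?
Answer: -6704640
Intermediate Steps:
J(L, w) = -10 (J(L, w) = 2*(-5) = -10)
K(o) = -18*o*(-10 + o² - 17*o) (K(o) = -9*(o + ((o² - 18*o) - 10))*(o + o) = -9*(o + (-10 + o² - 18*o))*2*o = -9*(-10 + o² - 17*o)*2*o = -18*o*(-10 + o² - 17*o))
(-287 - 198)*K(-6 - 1*0) = (-287 - 198)*(18*(-6 - 1*0)*(10 - (-6 - 1*0)² + 17*(-6 - 1*0))) = -8730*(-6 + 0)*(10 - (-6 + 0)² + 17*(-6 + 0)) = -8730*(-6)*(10 - 1*(-6)² + 17*(-6)) = -8730*(-6)*(10 - 1*36 - 102) = -8730*(-6)*(10 - 36 - 102) = -8730*(-6)*(-128) = -485*13824 = -6704640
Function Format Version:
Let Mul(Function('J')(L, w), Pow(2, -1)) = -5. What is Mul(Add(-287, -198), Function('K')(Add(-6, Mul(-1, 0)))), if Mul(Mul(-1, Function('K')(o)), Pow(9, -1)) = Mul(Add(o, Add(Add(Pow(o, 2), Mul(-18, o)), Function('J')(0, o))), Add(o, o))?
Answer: -6704640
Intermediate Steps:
Function('J')(L, w) = -10 (Function('J')(L, w) = Mul(2, -5) = -10)
Function('K')(o) = Mul(-18, o, Add(-10, Pow(o, 2), Mul(-17, o))) (Function('K')(o) = Mul(-9, Mul(Add(o, Add(Add(Pow(o, 2), Mul(-18, o)), -10)), Add(o, o))) = Mul(-9, Mul(Add(o, Add(-10, Pow(o, 2), Mul(-18, o))), Mul(2, o))) = Mul(-9, Mul(Add(-10, Pow(o, 2), Mul(-17, o)), Mul(2, o))) = Mul(-9, Mul(2, o, Add(-10, Pow(o, 2), Mul(-17, o)))) = Mul(-18, o, Add(-10, Pow(o, 2), Mul(-17, o))))
Mul(Add(-287, -198), Function('K')(Add(-6, Mul(-1, 0)))) = Mul(Add(-287, -198), Mul(18, Add(-6, Mul(-1, 0)), Add(10, Mul(-1, Pow(Add(-6, Mul(-1, 0)), 2)), Mul(17, Add(-6, Mul(-1, 0)))))) = Mul(-485, Mul(18, Add(-6, 0), Add(10, Mul(-1, Pow(Add(-6, 0), 2)), Mul(17, Add(-6, 0))))) = Mul(-485, Mul(18, -6, Add(10, Mul(-1, Pow(-6, 2)), Mul(17, -6)))) = Mul(-485, Mul(18, -6, Add(10, Mul(-1, 36), -102))) = Mul(-485, Mul(18, -6, Add(10, -36, -102))) = Mul(-485, Mul(18, -6, -128)) = Mul(-485, 13824) = -6704640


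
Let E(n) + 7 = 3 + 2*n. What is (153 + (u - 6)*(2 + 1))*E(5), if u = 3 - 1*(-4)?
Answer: 936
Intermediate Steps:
E(n) = -4 + 2*n (E(n) = -7 + (3 + 2*n) = -4 + 2*n)
u = 7 (u = 3 + 4 = 7)
(153 + (u - 6)*(2 + 1))*E(5) = (153 + (7 - 6)*(2 + 1))*(-4 + 2*5) = (153 + 1*3)*(-4 + 10) = (153 + 3)*6 = 156*6 = 936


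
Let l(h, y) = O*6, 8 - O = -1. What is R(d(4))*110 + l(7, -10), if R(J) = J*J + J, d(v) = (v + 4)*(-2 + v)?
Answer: 29974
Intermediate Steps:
O = 9 (O = 8 - 1*(-1) = 8 + 1 = 9)
l(h, y) = 54 (l(h, y) = 9*6 = 54)
d(v) = (-2 + v)*(4 + v) (d(v) = (4 + v)*(-2 + v) = (-2 + v)*(4 + v))
R(J) = J + J**2 (R(J) = J**2 + J = J + J**2)
R(d(4))*110 + l(7, -10) = ((-8 + 4**2 + 2*4)*(1 + (-8 + 4**2 + 2*4)))*110 + 54 = ((-8 + 16 + 8)*(1 + (-8 + 16 + 8)))*110 + 54 = (16*(1 + 16))*110 + 54 = (16*17)*110 + 54 = 272*110 + 54 = 29920 + 54 = 29974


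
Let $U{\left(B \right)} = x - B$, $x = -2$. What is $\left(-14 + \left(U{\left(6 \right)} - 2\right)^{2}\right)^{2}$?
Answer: $7396$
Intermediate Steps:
$U{\left(B \right)} = -2 - B$
$\left(-14 + \left(U{\left(6 \right)} - 2\right)^{2}\right)^{2} = \left(-14 + \left(\left(-2 - 6\right) - 2\right)^{2}\right)^{2} = \left(-14 + \left(-8 - 2\right)^{2}\right)^{2} = \left(-14 + \left(-10\right)^{2}\right)^{2} = \left(-14 + 100\right)^{2} = 86^{2} = 7396$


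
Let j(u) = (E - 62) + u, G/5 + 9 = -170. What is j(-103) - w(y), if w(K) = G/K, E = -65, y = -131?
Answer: -31025/131 ≈ -236.83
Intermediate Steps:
G = -895 (G = -45 + 5*(-170) = -45 - 850 = -895)
j(u) = -127 + u (j(u) = (-65 - 62) + u = -127 + u)
w(K) = -895/K
j(-103) - w(y) = (-127 - 103) - (-895)/(-131) = -230 - (-895)*(-1)/131 = -230 - 1*895/131 = -230 - 895/131 = -31025/131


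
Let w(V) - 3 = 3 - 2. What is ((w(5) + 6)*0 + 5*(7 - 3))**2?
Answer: 400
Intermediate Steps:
w(V) = 4 (w(V) = 3 + (3 - 2) = 3 + 1 = 4)
((w(5) + 6)*0 + 5*(7 - 3))**2 = ((4 + 6)*0 + 5*(7 - 3))**2 = (10*0 + 5*4)**2 = (0 + 20)**2 = 20**2 = 400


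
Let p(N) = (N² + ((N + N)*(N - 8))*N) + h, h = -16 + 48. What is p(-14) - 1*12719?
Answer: -21115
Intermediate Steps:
h = 32
p(N) = 32 + N² + 2*N²*(-8 + N) (p(N) = (N² + ((N + N)*(N - 8))*N) + 32 = (N² + ((2*N)*(-8 + N))*N) + 32 = (N² + (2*N*(-8 + N))*N) + 32 = (N² + 2*N²*(-8 + N)) + 32 = 32 + N² + 2*N²*(-8 + N))
p(-14) - 1*12719 = (32 - 15*(-14)² + 2*(-14)³) - 1*12719 = (32 - 15*196 + 2*(-2744)) - 12719 = (32 - 2940 - 5488) - 12719 = -8396 - 12719 = -21115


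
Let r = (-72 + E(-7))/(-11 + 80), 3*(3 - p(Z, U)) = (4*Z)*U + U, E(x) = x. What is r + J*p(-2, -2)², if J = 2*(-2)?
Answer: -2537/207 ≈ -12.256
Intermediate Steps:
p(Z, U) = 3 - U/3 - 4*U*Z/3 (p(Z, U) = 3 - ((4*Z)*U + U)/3 = 3 - (4*U*Z + U)/3 = 3 - (U + 4*U*Z)/3 = 3 + (-U/3 - 4*U*Z/3) = 3 - U/3 - 4*U*Z/3)
r = -79/69 (r = (-72 - 7)/(-11 + 80) = -79/69 ≈ -1.1449)
J = -4
r + J*p(-2, -2)² = -79/69 - 4*(3 - ⅓*(-2) - 4/3*(-2)*(-2))² = -79/69 - 4*(3 + ⅔ - 16/3)² = -79/69 - 4*(-5/3)² = -79/69 - 4*25/9 = -79/69 - 100/9 = -2537/207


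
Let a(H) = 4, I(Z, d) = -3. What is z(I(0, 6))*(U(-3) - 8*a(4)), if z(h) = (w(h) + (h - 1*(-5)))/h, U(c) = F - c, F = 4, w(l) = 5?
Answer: 175/3 ≈ 58.333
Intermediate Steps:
U(c) = 4 - c
z(h) = (10 + h)/h (z(h) = (5 + (h - 1*(-5)))/h = (5 + (h + 5))/h = (5 + (5 + h))/h = (10 + h)/h)
z(I(0, 6))*(U(-3) - 8*a(4)) = ((10 - 3)/(-3))*((4 - 1*(-3)) - 8*4) = (-⅓*7)*((4 + 3) - 32) = -7*(7 - 32)/3 = -7/3*(-25) = 175/3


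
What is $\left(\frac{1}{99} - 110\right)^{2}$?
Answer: $\frac{118570321}{9801} \approx 12098.0$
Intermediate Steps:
$\left(\frac{1}{99} - 110\right)^{2} = \left(- \frac{10889}{99}\right)^{2} = \frac{118570321}{9801}$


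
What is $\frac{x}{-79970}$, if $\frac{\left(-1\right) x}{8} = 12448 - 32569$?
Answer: $- \frac{80484}{39985} \approx -2.0129$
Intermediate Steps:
$x = 160968$ ($x = - 8 \left(12448 - 32569\right) = \left(-8\right) \left(-20121\right) = 160968$)
$\frac{x}{-79970} = \frac{160968}{-79970} = 160968 \left(- \frac{1}{79970}\right) = - \frac{80484}{39985}$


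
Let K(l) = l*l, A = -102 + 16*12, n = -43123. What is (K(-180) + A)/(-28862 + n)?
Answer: -2166/4799 ≈ -0.45134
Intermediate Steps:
A = 90 (A = -102 + 192 = 90)
K(l) = l²
(K(-180) + A)/(-28862 + n) = ((-180)² + 90)/(-28862 - 43123) = (32400 + 90)/(-71985) = 32490*(-1/71985) = -2166/4799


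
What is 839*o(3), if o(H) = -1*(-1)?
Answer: 839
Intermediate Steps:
o(H) = 1
839*o(3) = 839*1 = 839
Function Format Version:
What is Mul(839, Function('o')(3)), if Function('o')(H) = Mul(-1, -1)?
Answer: 839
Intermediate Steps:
Function('o')(H) = 1
Mul(839, Function('o')(3)) = Mul(839, 1) = 839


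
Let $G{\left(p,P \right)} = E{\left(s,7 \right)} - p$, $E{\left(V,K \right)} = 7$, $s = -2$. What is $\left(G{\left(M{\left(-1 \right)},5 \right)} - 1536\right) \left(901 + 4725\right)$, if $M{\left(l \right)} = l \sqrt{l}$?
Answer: $-8602154 + 5626 i \approx -8.6022 \cdot 10^{6} + 5626.0 i$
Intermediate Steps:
$M{\left(l \right)} = l^{\frac{3}{2}}$
$G{\left(p,P \right)} = 7 - p$
$\left(G{\left(M{\left(-1 \right)},5 \right)} - 1536\right) \left(901 + 4725\right) = \left(\left(7 - \left(-1\right)^{\frac{3}{2}}\right) - 1536\right) \left(901 + 4725\right) = \left(\left(7 - - i\right) - 1536\right) 5626 = \left(\left(7 + i\right) - 1536\right) 5626 = \left(-1529 + i\right) 5626 = -8602154 + 5626 i$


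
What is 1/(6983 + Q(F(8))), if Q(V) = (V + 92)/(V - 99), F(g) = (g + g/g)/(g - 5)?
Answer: 96/670273 ≈ 0.00014323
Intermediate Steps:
F(g) = (1 + g)/(-5 + g) (F(g) = (g + 1)/(-5 + g) = (1 + g)/(-5 + g))
Q(V) = (92 + V)/(-99 + V)
1/(6983 + Q(F(8))) = 1/(6983 + (92 + (1 + 8)/(-5 + 8))/(-99 + (1 + 8)/(-5 + 8))) = 1/(6983 + (92 + 9/3)/(-99 + 9/3)) = 1/(6983 + (92 + (1/3)*9)/(-99 + (1/3)*9)) = 1/(6983 + (92 + 3)/(-99 + 3)) = 1/(6983 + 95/(-96)) = 1/(6983 - 1/96*95) = 1/(6983 - 95/96) = 1/(670273/96) = 96/670273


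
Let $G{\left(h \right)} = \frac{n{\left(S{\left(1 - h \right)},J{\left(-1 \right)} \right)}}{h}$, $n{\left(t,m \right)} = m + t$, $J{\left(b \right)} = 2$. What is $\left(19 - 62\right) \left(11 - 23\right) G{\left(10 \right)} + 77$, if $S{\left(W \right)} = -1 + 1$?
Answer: $\frac{901}{5} \approx 180.2$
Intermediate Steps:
$S{\left(W \right)} = 0$
$G{\left(h \right)} = \frac{2}{h}$ ($G{\left(h \right)} = \frac{2 + 0}{h} = \frac{2}{h}$)
$\left(19 - 62\right) \left(11 - 23\right) G{\left(10 \right)} + 77 = \left(19 - 62\right) \left(11 - 23\right) \frac{2}{10} + 77 = \left(-43\right) \left(-12\right) 2 \cdot \frac{1}{10} + 77 = 516 \cdot \frac{1}{5} + 77 = \frac{516}{5} + 77 = \frac{901}{5}$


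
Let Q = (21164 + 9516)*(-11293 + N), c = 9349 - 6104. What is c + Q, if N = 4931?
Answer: -195182915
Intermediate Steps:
c = 3245
Q = -195186160 (Q = (21164 + 9516)*(-11293 + 4931) = 30680*(-6362) = -195186160)
c + Q = 3245 - 195186160 = -195182915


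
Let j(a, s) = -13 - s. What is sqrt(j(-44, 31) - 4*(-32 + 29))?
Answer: 4*I*sqrt(2) ≈ 5.6569*I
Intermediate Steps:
sqrt(j(-44, 31) - 4*(-32 + 29)) = sqrt((-13 - 1*31) - 4*(-32 + 29)) = sqrt((-13 - 31) - 4*(-3)) = sqrt(-44 + 12) = sqrt(-32) = 4*I*sqrt(2)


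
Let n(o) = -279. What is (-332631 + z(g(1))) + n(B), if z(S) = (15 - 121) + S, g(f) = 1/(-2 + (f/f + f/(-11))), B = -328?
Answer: -3996203/12 ≈ -3.3302e+5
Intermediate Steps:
g(f) = 1/(-1 - f/11) (g(f) = 1/(-2 + (1 + f*(-1/11))) = 1/(-2 + (1 - f/11)) = 1/(-1 - f/11))
z(S) = -106 + S
(-332631 + z(g(1))) + n(B) = (-332631 + (-106 - 11/(11 + 1))) - 279 = (-332631 + (-106 - 11/12)) - 279 = (-332631 - 1283/12) - 279 = -3992855/12 - 279 = -3996203/12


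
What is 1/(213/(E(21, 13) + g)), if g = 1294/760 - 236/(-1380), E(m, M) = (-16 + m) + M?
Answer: 521087/5584860 ≈ 0.093303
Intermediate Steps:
E(m, M) = -16 + M + m
g = 49127/26220 (g = 1294*(1/760) - 236*(-1/1380) = 647/380 + 59/345 = 49127/26220 ≈ 1.8736)
1/(213/(E(21, 13) + g)) = 1/(213/((-16 + 13 + 21) + 49127/26220)) = 1/(213/(18 + 49127/26220)) = 1/(213/(521087/26220)) = 1/(213*(26220/521087)) = 1/(5584860/521087) = 521087/5584860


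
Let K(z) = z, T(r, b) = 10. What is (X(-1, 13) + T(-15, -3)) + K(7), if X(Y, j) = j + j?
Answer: 43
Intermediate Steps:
X(Y, j) = 2*j
(X(-1, 13) + T(-15, -3)) + K(7) = (2*13 + 10) + 7 = (26 + 10) + 7 = 36 + 7 = 43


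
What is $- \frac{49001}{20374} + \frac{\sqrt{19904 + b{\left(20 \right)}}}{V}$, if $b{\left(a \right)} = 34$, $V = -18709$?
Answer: $- \frac{49001}{20374} - \frac{\sqrt{19938}}{18709} \approx -2.4126$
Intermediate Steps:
$- \frac{49001}{20374} + \frac{\sqrt{19904 + b{\left(20 \right)}}}{V} = - \frac{49001}{20374} + \frac{\sqrt{19904 + 34}}{-18709} = \left(-49001\right) \frac{1}{20374} + \sqrt{19938} \left(- \frac{1}{18709}\right) = - \frac{49001}{20374} - \frac{\sqrt{19938}}{18709}$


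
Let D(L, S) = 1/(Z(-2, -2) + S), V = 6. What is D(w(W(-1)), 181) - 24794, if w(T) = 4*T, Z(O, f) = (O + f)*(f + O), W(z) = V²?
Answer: -4884417/197 ≈ -24794.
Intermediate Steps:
W(z) = 36 (W(z) = 6² = 36)
Z(O, f) = (O + f)² (Z(O, f) = (O + f)*(O + f) = (O + f)²)
D(L, S) = 1/(16 + S) (D(L, S) = 1/((-2 - 2)² + S) = 1/((-4)² + S) = 1/(16 + S))
D(w(W(-1)), 181) - 24794 = 1/(16 + 181) - 24794 = 1/197 - 24794 = -4884417/197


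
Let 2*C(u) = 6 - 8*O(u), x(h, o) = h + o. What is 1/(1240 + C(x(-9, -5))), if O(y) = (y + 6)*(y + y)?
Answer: 1/347 ≈ 0.0028818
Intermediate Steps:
O(y) = 2*y*(6 + y) (O(y) = (6 + y)*(2*y) = 2*y*(6 + y))
C(u) = 3 - 8*u*(6 + u) (C(u) = (6 - 16*u*(6 + u))/2 = 3 - 8*u*(6 + u))
1/(1240 + C(x(-9, -5))) = 1/(1240 + (3 - 8*(-9 - 5)*(6 + (-9 - 5)))) = 1/(1240 + (3 - 8*(-14)*(6 - 14))) = 1/(1240 + (3 - 8*(-14)*(-8))) = 1/(1240 + (3 - 896)) = 1/(1240 - 893) = 1/347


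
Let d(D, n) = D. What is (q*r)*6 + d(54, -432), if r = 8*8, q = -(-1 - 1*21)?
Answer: 8502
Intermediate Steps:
q = 22 (q = -(-1 - 21) = -1*(-22) = 22)
r = 64
(q*r)*6 + d(54, -432) = (22*64)*6 + 54 = 1408*6 + 54 = 8448 + 54 = 8502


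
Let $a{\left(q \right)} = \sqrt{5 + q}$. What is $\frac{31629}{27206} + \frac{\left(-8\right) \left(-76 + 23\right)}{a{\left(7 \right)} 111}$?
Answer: $\frac{31629}{27206} + \frac{212 \sqrt{3}}{333} \approx 2.2653$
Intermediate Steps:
$\frac{31629}{27206} + \frac{\left(-8\right) \left(-76 + 23\right)}{a{\left(7 \right)} 111} = \frac{31629}{27206} + \frac{\left(-8\right) \left(-76 + 23\right)}{\sqrt{5 + 7} \cdot 111} = 31629 \cdot \frac{1}{27206} + \frac{\left(-8\right) \left(-53\right)}{\sqrt{12} \cdot 111} = \frac{31629}{27206} + \frac{424}{2 \sqrt{3} \cdot 111} = \frac{31629}{27206} + \frac{424}{222 \sqrt{3}} = \frac{31629}{27206} + 424 \frac{\sqrt{3}}{666} = \frac{31629}{27206} + \frac{212 \sqrt{3}}{333}$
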